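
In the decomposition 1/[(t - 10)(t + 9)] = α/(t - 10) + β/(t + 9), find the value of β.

Cover-up at t = -9: β = 1/(-9 - 10) = -1/19


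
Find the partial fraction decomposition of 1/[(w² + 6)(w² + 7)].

Coefficient matching gives P = R = 0, Q = 1/(7-6) = 1, S = -Q = -1
Result: 1/(w² + 6) - 1/(w² + 7)


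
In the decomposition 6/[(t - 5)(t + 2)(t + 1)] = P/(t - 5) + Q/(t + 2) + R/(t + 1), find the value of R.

Cover-up at t = -1: R = 6/[(-1 - 5)(-1 + 2)] = 6/[(-6)(1)] = -6/6 = -1


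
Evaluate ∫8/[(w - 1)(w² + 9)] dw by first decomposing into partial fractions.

Cover-up at w=1: P = 8/(1²+9) = 4/5. Coeff matching: Q = -4/5, R = -4/5. Decomposition: (4/5)/(w - 1) - ((4/5)w + 4/5)/(w² + 9). Integrate: linear → ln, quadratic → (1/2)ln + arctan: (4/5) ln|(w - 1)| - (2/5) ln(w² + 9) - (4/15) arctan(w/3) + C


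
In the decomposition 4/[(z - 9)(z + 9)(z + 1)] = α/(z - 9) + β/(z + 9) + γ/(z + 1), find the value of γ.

Cover-up at z = -1: γ = 4/[(-1 - 9)(-1 + 9)] = 4/[(-10)(8)] = -4/80 = -1/20


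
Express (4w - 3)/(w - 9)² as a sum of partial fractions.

(4w - 3) = α(w - 9) + β. At w = 9: β = 4·9 - 3 = 33. Coeff of w: α = 4
Result: 4/(w - 9) + 33/(w - 9)²


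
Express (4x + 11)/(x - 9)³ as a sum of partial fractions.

(4x + 11) = P(x - 9)² + Q(x - 9) + R. At x = 9: R = 4·9 + 11 = 47. Coefficients: P = 0, Q = 4
Result: 4/(x - 9)² + 47/(x - 9)³


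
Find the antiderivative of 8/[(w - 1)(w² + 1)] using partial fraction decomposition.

Cover-up at w=1: A = 8/(1²+1) = 4. Coeff matching: B = -4, C = -4. Decomposition: 4/(w - 1) - (4w + 4)/(w² + 1). Integrate: linear → ln, quadratic → (1/2)ln + arctan: 4 ln|(w - 1)| - 2 ln(w² + 1) - 4 arctan(w) + C


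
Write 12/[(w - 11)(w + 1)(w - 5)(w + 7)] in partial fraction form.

Using Heaviside cover-up: (1/108)/(w - 11) + (1/36)/(w + 1) - (1/36)/(w - 5) - (1/108)/(w + 7)


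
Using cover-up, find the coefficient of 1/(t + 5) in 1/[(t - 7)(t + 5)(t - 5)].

Cover (t + 5), set t=-5: 1/[(-5 - 7)(-5 - 5)] = 1/120


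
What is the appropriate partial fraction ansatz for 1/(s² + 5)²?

Repeated quadratic factor: (Ps + Q)/(s² + 5) + (Rs + S)/(s² + 5)²


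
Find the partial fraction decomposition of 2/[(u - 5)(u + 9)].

2/(u - 5)(u + 9) = α/(u - 5) + β/(u + 9). α = 2/(5 + 9) = 1/7, β = 2/(-9 - 5) = -1/7
Result: (1/7)/(u - 5) - (1/7)/(u + 9)


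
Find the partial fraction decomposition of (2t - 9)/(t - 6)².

(2t - 9) = A(t - 6) + B. At t = 6: B = 2·6 - 9 = 3. Coeff of t: A = 2
Result: 2/(t - 6) + 3/(t - 6)²


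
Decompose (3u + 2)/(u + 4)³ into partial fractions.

(3u + 2) = A(u + 4)² + B(u + 4) + C. At u = -4: C = 3·(-4) + 2 = -10. Coefficients: A = 0, B = 3
Result: 3/(u + 4)² - 10/(u + 4)³


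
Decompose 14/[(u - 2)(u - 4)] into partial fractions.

14/(u - 2)(u - 4) = α/(u - 2) + β/(u - 4). α = 14/(2 - 4) = -7, β = 14/(4 - 2) = 7
Result: -7/(u - 2) + 7/(u - 4)


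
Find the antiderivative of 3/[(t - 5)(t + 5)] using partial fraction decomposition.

Decompose: 3/[(t - 5)(t + 5)] = (3/10)/(t - 5) - (3/10)/(t + 5). Integrate each term: (3/10) ln|(t - 5)| - (3/10) ln|(t + 5)| + C


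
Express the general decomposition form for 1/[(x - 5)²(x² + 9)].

Repeated linear + quadratic: α/(x - 5) + β/(x - 5)² + (γx + δ)/(x² + 9)


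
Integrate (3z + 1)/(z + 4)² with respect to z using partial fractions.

Decompose: A = 3, B = 3·(-4) + 1 = -11, so (3z + 1)/(z + 4)² = 3/(z + 4) - 11/(z + 4)². Integrate: ∫ A/(z + 4) dz = 3 ln|(z + 4)|; ∫ B/(z + 4)² dz = 11/(z + 4). Sum: 3 ln|(z + 4)| + 11/(z + 4) + C


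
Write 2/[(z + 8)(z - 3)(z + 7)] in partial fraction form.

Using cover-up method: α = 2/11, β = 1/55, γ = -1/5
Result: (2/11)/(z + 8) + (1/55)/(z - 3) - (1/5)/(z + 7)


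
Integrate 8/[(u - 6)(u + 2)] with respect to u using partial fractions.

Decompose: 8/[(u - 6)(u + 2)] = 1/(u - 6) - 1/(u + 2). Integrate each term: ln|(u - 6)| - ln|(u + 2)| + C


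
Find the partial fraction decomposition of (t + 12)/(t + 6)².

(t + 12) = A(t + 6) + B. At t = -6: B = 1·(-6) + 12 = 6. Coeff of t: A = 1
Result: 1/(t + 6) + 6/(t + 6)²


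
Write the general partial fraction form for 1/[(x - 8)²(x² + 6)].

Repeated linear + quadratic: A/(x - 8) + B/(x - 8)² + (Cx + D)/(x² + 6)


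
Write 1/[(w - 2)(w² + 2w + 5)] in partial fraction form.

Cover-up at w = 2: A = 1/(2² + 2·2 + 5) = 1/13. Then B = -A = -1/13, C = -A·(2 + 2) = -4/13
Result: (1/13)/(w - 2) - ((1/13)w + 4/13)/(w² + 2w + 5)


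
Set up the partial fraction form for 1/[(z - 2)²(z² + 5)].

Repeated linear + quadratic: P/(z - 2) + Q/(z - 2)² + (Rz + S)/(z² + 5)


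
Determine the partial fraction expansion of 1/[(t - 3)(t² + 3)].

Cover-up at t = 3: P = 1/(3² + 3) = 1/12. Then Q = -P = -1/12, R = -P·(0 + 3) = -1/4
Result: (1/12)/(t - 3) - ((1/12)t + 1/4)/(t² + 3)


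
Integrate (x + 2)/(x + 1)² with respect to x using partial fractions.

Decompose: A = 1, B = 1·(-1) + 2 = 1, so (x + 2)/(x + 1)² = 1/(x + 1) + 1/(x + 1)². Integrate: ∫ A/(x + 1) dx = ln|(x + 1)|; ∫ B/(x + 1)² dx = -1/(x + 1). Sum: ln|(x + 1)| - 1/(x + 1) + C


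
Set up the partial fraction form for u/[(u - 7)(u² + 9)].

Linear + irreducible quadratic: P/(u - 7) + (Qu + R)/(u² + 9)


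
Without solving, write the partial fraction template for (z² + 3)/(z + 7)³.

Repeated linear factor (power 3): α/(z + 7) + β/(z + 7)² + γ/(z + 7)³


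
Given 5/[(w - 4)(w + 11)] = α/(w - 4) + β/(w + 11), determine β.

Cover-up at w = -11: β = 5/(-11 - 4) = -5/15 = -1/3


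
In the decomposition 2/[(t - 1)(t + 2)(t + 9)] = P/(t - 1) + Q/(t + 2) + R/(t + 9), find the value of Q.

Cover-up at t = -2: Q = 2/[(-2 - 1)(-2 + 9)] = 2/[(-3)(7)] = -2/21


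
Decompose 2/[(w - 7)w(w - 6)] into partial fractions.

Using cover-up method: P = 2/7, Q = 1/21, R = -1/3
Result: (2/7)/(w - 7) + (1/21)/w - (1/3)/(w - 6)


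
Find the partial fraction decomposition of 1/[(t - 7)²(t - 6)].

Cover-up at t=6: R = 1/(6 - 7)² = 1. Cover-up at t=7: Q = 1/(7 - 6) = 1. Comparing t² coeff: P = -R = -1
Result: -1/(t - 7) + 1/(t - 7)² + 1/(t - 6)


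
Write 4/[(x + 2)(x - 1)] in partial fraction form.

4/(x + 2)(x - 1) = P/(x + 2) + Q/(x - 1). P = 4/(-2 - 1) = -4/3, Q = 4/(1 + 2) = 4/3
Result: (-4/3)/(x + 2) + (4/3)/(x - 1)


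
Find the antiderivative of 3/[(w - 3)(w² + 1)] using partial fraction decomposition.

Cover-up at w=3: A = 3/(3²+1) = 3/10. Coeff matching: B = -3/10, C = -9/10. Decomposition: (3/10)/(w - 3) - ((3/10)w + 9/10)/(w² + 1). Integrate: linear → ln, quadratic → (1/2)ln + arctan: (3/10) ln|(w - 3)| - (3/20) ln(w² + 1) - (9/10) arctan(w) + C


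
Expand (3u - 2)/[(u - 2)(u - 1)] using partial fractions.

At u=2: A = (3·2 - 2)/(2 - 1) = 4. At u=1: B = (3·1 - 2)/(1 - 2) = -1
Result: 4/(u - 2) - 1/(u - 1)


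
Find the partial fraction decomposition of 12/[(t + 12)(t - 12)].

12/(t + 12)(t - 12) = P/(t + 12) + Q/(t - 12). P = 12/(-12 - 12) = -1/2, Q = 12/(12 + 12) = 1/2
Result: (-1/2)/(t + 12) + (1/2)/(t - 12)


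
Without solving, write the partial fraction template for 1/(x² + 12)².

Repeated quadratic factor: (Px + Q)/(x² + 12) + (Rx + S)/(x² + 12)²


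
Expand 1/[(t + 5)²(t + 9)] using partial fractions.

Cover-up at t=-9: R = 1/(-9 + 5)² = 1/16. Cover-up at t=-5: Q = 1/(-5 + 9) = 1/4. Comparing t² coeff: P = -R = -1/16
Result: (-1/16)/(t + 5) + (1/4)/(t + 5)² + (1/16)/(t + 9)


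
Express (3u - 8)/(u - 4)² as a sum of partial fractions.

(3u - 8) = α(u - 4) + β. At u = 4: β = 3·4 - 8 = 4. Coeff of u: α = 3
Result: 3/(u - 4) + 4/(u - 4)²


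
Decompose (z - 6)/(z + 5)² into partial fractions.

(z - 6) = A(z + 5) + B. At z = -5: B = 1·(-5) - 6 = -11. Coeff of z: A = 1
Result: 1/(z + 5) - 11/(z + 5)²


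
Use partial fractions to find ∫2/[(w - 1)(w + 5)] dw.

Decompose: 2/[(w - 1)(w + 5)] = (1/3)/(w - 1) - (1/3)/(w + 5). Integrate each term: (1/3) ln|(w - 1)| - (1/3) ln|(w + 5)| + C


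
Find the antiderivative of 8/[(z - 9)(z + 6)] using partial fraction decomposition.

Decompose: 8/[(z - 9)(z + 6)] = (8/15)/(z - 9) - (8/15)/(z + 6). Integrate each term: (8/15) ln|(z - 9)| - (8/15) ln|(z + 6)| + C


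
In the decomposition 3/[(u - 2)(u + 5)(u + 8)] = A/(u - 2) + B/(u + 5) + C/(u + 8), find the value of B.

Cover-up at u = -5: B = 3/[(-5 - 2)(-5 + 8)] = 3/[(-7)(3)] = -3/21 = -1/7


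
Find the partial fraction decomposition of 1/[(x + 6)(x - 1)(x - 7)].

Using cover-up method: α = 1/91, β = -1/42, γ = 1/78
Result: (1/91)/(x + 6) - (1/42)/(x - 1) + (1/78)/(x - 7)


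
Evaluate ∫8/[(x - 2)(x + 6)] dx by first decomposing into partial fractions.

Decompose: 8/[(x - 2)(x + 6)] = 1/(x - 2) - 1/(x + 6). Integrate each term: ln|(x - 2)| - ln|(x + 6)| + C


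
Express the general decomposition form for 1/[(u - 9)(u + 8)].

Distinct linear factors: A/(u - 9) + B/(u + 8)


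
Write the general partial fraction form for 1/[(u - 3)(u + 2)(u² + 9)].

Two linear + quadratic: α/(u - 3) + β/(u + 2) + (γu + δ)/(u² + 9)


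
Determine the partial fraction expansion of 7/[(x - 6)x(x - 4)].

Using cover-up method: P = 7/12, Q = 7/24, R = -7/8
Result: (7/12)/(x - 6) + (7/24)/x - (7/8)/(x - 4)


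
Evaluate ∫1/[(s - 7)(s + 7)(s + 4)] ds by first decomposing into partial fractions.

Cover-up: P = 1/154, Q = 1/42, R = -1/33. Decomposition: (1/154)/(s - 7) + (1/42)/(s + 7) - (1/33)/(s + 4). Integrate each term: (1/154) ln|(s - 7)| + (1/42) ln|(s + 7)| - (1/33) ln|(s + 4)| + C


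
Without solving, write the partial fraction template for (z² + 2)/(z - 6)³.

Repeated linear factor (power 3): P/(z - 6) + Q/(z - 6)² + R/(z - 6)³


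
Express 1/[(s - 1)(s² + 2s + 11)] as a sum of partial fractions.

Cover-up at s = 1: α = 1/(1² + 2·1 + 11) = 1/14. Then β = -α = -1/14, γ = -α·(2 + 1) = -3/14
Result: (1/14)/(s - 1) - ((1/14)s + 3/14)/(s² + 2s + 11)


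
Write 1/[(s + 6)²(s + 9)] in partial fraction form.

Cover-up at s=-9: γ = 1/(-9 + 6)² = 1/9. Cover-up at s=-6: β = 1/(-6 + 9) = 1/3. Comparing s² coeff: α = -γ = -1/9
Result: (-1/9)/(s + 6) + (1/3)/(s + 6)² + (1/9)/(s + 9)


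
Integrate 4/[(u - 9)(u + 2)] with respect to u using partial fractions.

Decompose: 4/[(u - 9)(u + 2)] = (4/11)/(u - 9) - (4/11)/(u + 2). Integrate each term: (4/11) ln|(u - 9)| - (4/11) ln|(u + 2)| + C


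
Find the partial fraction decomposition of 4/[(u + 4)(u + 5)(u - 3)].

Using cover-up method: α = -4/7, β = 1/2, γ = 1/14
Result: (-4/7)/(u + 4) + (1/2)/(u + 5) + (1/14)/(u - 3)


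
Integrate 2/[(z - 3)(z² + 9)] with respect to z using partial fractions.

Cover-up at z=3: P = 2/(3²+9) = 1/9. Coeff matching: Q = -1/9, R = -1/3. Decomposition: (1/9)/(z - 3) - ((1/9)z + 1/3)/(z² + 9). Integrate: linear → ln, quadratic → (1/2)ln + arctan: (1/9) ln|(z - 3)| - (1/18) ln(z² + 9) - (1/9) arctan(z/3) + C


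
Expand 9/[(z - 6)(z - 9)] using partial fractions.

9/(z - 6)(z - 9) = α/(z - 6) + β/(z - 9). α = 9/(6 - 9) = -3, β = 9/(9 - 6) = 3
Result: -3/(z - 6) + 3/(z - 9)


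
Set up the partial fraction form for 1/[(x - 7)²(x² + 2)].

Repeated linear + quadratic: P/(x - 7) + Q/(x - 7)² + (Rx + S)/(x² + 2)


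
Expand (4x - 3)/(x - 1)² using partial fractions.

(4x - 3) = P(x - 1) + Q. At x = 1: Q = 4·1 - 3 = 1. Coeff of x: P = 4
Result: 4/(x - 1) + 1/(x - 1)²


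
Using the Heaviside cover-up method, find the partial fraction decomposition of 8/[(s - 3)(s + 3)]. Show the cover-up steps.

Cover (s - 3): set s=3, get α = 8/(3 + 3) = 4/3. Cover (s + 3): set s=-3, get β = 8/(-3 - 3) = -4/3.
Result: (4/3)/(s - 3) - (4/3)/(s + 3)


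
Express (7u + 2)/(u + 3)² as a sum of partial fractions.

(7u + 2) = P(u + 3) + Q. At u = -3: Q = 7·(-3) + 2 = -19. Coeff of u: P = 7
Result: 7/(u + 3) - 19/(u + 3)²


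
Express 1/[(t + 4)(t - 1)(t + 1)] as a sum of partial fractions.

Using cover-up method: P = 1/15, Q = 1/10, R = -1/6
Result: (1/15)/(t + 4) + (1/10)/(t - 1) - (1/6)/(t + 1)


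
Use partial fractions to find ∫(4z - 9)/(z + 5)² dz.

Decompose: α = 4, β = 4·(-5) - 9 = -29, so (4z - 9)/(z + 5)² = 4/(z + 5) - 29/(z + 5)². Integrate: ∫ α/(z + 5) dz = 4 ln|(z + 5)|; ∫ β/(z + 5)² dz = 29/(z + 5). Sum: 4 ln|(z + 5)| + 29/(z + 5) + C


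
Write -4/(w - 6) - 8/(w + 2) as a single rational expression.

Common denominator (w - 6)(w + 2). Numerator: -4(w + 2) - 8(w - 6) = (-4w - 8) - (8w - 48) = -12w + 40
Result: (-12w + 40)/[(w - 6)(w + 2)]


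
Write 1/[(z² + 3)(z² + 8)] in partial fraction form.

Coefficient matching gives A = C = 0, B = 1/(8-3) = 1/5, D = -B = -1/5
Result: (1/5)/(z² + 3) - (1/5)/(z² + 8)


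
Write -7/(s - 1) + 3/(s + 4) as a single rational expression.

Common denominator (s - 1)(s + 4). Numerator: -7(s + 4) + 3(s - 1) = (-7s - 28) + (3s - 3) = -4s - 31
Result: (-4s - 31)/[(s - 1)(s + 4)]


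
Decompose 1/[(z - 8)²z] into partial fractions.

Cover-up at z=0: C = 1/(0 - 8)² = 1/64. Cover-up at z=8: B = 1/(8 - 0) = 1/8. Comparing z² coeff: A = -C = -1/64
Result: (-1/64)/(z - 8) + (1/8)/(z - 8)² + (1/64)/z


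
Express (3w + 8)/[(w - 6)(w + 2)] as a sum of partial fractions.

At w=6: P = (3·6 + 8)/(6 + 2) = 13/4. At w=-2: Q = (3·(-2) + 8)/(-2 - 6) = -1/4
Result: (13/4)/(w - 6) - (1/4)/(w + 2)


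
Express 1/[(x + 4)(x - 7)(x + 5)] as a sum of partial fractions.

Using cover-up method: P = -1/11, Q = 1/132, R = 1/12
Result: (-1/11)/(x + 4) + (1/132)/(x - 7) + (1/12)/(x + 5)


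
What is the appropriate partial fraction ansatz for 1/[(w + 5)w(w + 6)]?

Three distinct linear factors: A/(w + 5) + B/w + C/(w + 6)


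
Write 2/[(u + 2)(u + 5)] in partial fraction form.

2/(u + 2)(u + 5) = A/(u + 2) + B/(u + 5). A = 2/(-2 + 5) = 2/3, B = 2/(-5 + 2) = -2/3
Result: (2/3)/(u + 2) - (2/3)/(u + 5)


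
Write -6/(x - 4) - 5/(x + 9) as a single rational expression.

Common denominator (x - 4)(x + 9). Numerator: -6(x + 9) - 5(x - 4) = (-6x - 54) - (5x - 20) = -11x - 34
Result: (-11x - 34)/[(x - 4)(x + 9)]


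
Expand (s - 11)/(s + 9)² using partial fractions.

(s - 11) = A(s + 9) + B. At s = -9: B = 1·(-9) - 11 = -20. Coeff of s: A = 1
Result: 1/(s + 9) - 20/(s + 9)²


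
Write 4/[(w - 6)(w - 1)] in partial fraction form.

4/(w - 6)(w - 1) = α/(w - 6) + β/(w - 1). α = 4/(6 - 1) = 4/5, β = 4/(1 - 6) = -4/5
Result: (4/5)/(w - 6) - (4/5)/(w - 1)


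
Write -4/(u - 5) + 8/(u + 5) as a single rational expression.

Common denominator (u - 5)(u + 5). Numerator: -4(u + 5) + 8(u - 5) = (-4u - 20) + (8u - 40) = 4u - 60
Result: (4u - 60)/[(u - 5)(u + 5)]


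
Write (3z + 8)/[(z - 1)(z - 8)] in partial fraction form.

At z=1: P = (3·1 + 8)/(1 - 8) = -11/7. At z=8: Q = (3·8 + 8)/(8 - 1) = 32/7
Result: (-11/7)/(z - 1) + (32/7)/(z - 8)


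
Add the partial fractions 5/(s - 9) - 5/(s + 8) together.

Common denominator (s - 9)(s + 8). Numerator: 5(s + 8) - 5(s - 9) = (5s + 40) - (5s - 45) = 85
Result: (85)/[(s - 9)(s + 8)]


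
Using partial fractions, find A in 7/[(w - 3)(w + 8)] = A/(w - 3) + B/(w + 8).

Cover-up at w = 3: A = 7/(3 + 8) = 7/11


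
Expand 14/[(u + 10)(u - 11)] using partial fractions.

14/(u + 10)(u - 11) = α/(u + 10) + β/(u - 11). α = 14/(-10 - 11) = -2/3, β = 14/(11 + 10) = 2/3
Result: (-2/3)/(u + 10) + (2/3)/(u - 11)


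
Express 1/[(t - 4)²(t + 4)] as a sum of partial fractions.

Cover-up at t=-4: γ = 1/(-4 - 4)² = 1/64. Cover-up at t=4: β = 1/(4 + 4) = 1/8. Comparing t² coeff: α = -γ = -1/64
Result: (-1/64)/(t - 4) + (1/8)/(t - 4)² + (1/64)/(t + 4)


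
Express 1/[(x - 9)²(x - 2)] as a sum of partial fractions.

Cover-up at x=2: γ = 1/(2 - 9)² = 1/49. Cover-up at x=9: β = 1/(9 - 2) = 1/7. Comparing x² coeff: α = -γ = -1/49
Result: (-1/49)/(x - 9) + (1/7)/(x - 9)² + (1/49)/(x - 2)


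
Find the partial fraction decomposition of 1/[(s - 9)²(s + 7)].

Cover-up at s=-7: C = 1/(-7 - 9)² = 1/256. Cover-up at s=9: B = 1/(9 + 7) = 1/16. Comparing s² coeff: A = -C = -1/256
Result: (-1/256)/(s - 9) + (1/16)/(s - 9)² + (1/256)/(s + 7)


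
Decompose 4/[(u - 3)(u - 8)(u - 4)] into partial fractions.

Using cover-up method: P = 4/5, Q = 1/5, R = -1
Result: (4/5)/(u - 3) + (1/5)/(u - 8) - 1/(u - 4)


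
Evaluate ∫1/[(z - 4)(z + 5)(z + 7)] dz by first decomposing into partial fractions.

Cover-up: P = 1/99, Q = -1/18, R = 1/22. Decomposition: (1/99)/(z - 4) - (1/18)/(z + 5) + (1/22)/(z + 7). Integrate each term: (1/99) ln|(z - 4)| - (1/18) ln|(z + 5)| + (1/22) ln|(z + 7)| + C


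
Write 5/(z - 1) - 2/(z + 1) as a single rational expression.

Common denominator (z - 1)(z + 1). Numerator: 5(z + 1) - 2(z - 1) = (5z + 5) - (2z - 2) = 3z + 7
Result: (3z + 7)/[(z - 1)(z + 1)]


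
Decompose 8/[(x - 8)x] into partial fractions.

8/(x - 8)x = P/(x - 8) + Q/x. P = 8/(8 - 0) = 1, Q = 8/(0 - 8) = -1
Result: 1/(x - 8) - 1/x


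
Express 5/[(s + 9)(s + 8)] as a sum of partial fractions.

5/(s + 9)(s + 8) = P/(s + 9) + Q/(s + 8). P = 5/(-9 + 8) = -5, Q = 5/(-8 + 9) = 5
Result: -5/(s + 9) + 5/(s + 8)


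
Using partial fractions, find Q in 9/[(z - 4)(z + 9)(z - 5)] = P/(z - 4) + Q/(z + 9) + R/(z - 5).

Cover-up at z = -9: Q = 9/[(-9 - 4)(-9 - 5)] = 9/[(-13)(-14)] = 9/182


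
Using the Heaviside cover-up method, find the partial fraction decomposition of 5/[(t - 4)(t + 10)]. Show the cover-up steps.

Cover (t - 4): set t=4, get α = 5/(4 + 10) = 5/14. Cover (t + 10): set t=-10, get β = 5/(-10 - 4) = -5/14.
Result: (5/14)/(t - 4) - (5/14)/(t + 10)


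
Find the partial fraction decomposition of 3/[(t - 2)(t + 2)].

3/(t - 2)(t + 2) = α/(t - 2) + β/(t + 2). α = 3/(2 + 2) = 3/4, β = 3/(-2 - 2) = -3/4
Result: (3/4)/(t - 2) - (3/4)/(t + 2)


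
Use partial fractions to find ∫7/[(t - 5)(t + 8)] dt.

Decompose: 7/[(t - 5)(t + 8)] = (7/13)/(t - 5) - (7/13)/(t + 8). Integrate each term: (7/13) ln|(t - 5)| - (7/13) ln|(t + 8)| + C


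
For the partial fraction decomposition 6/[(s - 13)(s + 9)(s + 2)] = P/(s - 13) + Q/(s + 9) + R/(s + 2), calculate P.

Cover-up at s = 13: P = 6/[(13 + 9)(13 + 2)] = 6/[(22)(15)] = 6/330 = 1/55


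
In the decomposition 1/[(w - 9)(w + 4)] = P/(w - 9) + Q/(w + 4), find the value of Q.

Cover-up at w = -4: Q = 1/(-4 - 9) = -1/13


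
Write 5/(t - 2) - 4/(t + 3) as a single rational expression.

Common denominator (t - 2)(t + 3). Numerator: 5(t + 3) - 4(t - 2) = (5t + 15) - (4t - 8) = t + 23
Result: (t + 23)/[(t - 2)(t + 3)]


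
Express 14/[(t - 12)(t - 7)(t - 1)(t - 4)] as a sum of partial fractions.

Using Heaviside cover-up: (7/220)/(t - 12) - (7/45)/(t - 7) - (7/99)/(t - 1) + (7/36)/(t - 4)


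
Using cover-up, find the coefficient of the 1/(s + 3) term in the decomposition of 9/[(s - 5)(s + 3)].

Cover (s + 3), set s=-3: 9/((s - 5) at s=-3) = 9/(-8) = -9/8


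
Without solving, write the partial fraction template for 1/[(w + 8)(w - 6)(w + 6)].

Three distinct linear factors: α/(w + 8) + β/(w - 6) + γ/(w + 6)


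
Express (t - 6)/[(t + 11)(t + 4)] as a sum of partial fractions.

At t=-11: A = (1·(-11) - 6)/(-11 + 4) = 17/7. At t=-4: B = (1·(-4) - 6)/(-4 + 11) = -10/7
Result: (17/7)/(t + 11) - (10/7)/(t + 4)


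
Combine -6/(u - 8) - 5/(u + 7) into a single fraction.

Common denominator (u - 8)(u + 7). Numerator: -6(u + 7) - 5(u - 8) = (-6u - 42) - (5u - 40) = -11u - 2
Result: (-11u - 2)/[(u - 8)(u + 7)]


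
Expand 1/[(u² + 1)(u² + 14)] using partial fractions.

Coefficient matching gives A = C = 0, B = 1/(14-1) = 1/13, D = -B = -1/13
Result: (1/13)/(u² + 1) - (1/13)/(u² + 14)


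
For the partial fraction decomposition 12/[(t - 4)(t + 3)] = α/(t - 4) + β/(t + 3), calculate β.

Cover-up at t = -3: β = 12/(-3 - 4) = -12/7


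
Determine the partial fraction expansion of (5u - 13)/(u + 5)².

(5u - 13) = α(u + 5) + β. At u = -5: β = 5·(-5) - 13 = -38. Coeff of u: α = 5
Result: 5/(u + 5) - 38/(u + 5)²


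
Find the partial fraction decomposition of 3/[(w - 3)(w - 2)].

3/(w - 3)(w - 2) = P/(w - 3) + Q/(w - 2). P = 3/(3 - 2) = 3, Q = 3/(2 - 3) = -3
Result: 3/(w - 3) - 3/(w - 2)


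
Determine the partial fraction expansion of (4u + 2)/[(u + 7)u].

At u=-7: P = (4·(-7) + 2)/(-7 - 0) = 26/7. At u=0: Q = (4·0 + 2)/(0 + 7) = 2/7
Result: (26/7)/(u + 7) + (2/7)/u


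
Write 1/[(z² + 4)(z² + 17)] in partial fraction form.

Coefficient matching gives P = R = 0, Q = 1/(17-4) = 1/13, S = -Q = -1/13
Result: (1/13)/(z² + 4) - (1/13)/(z² + 17)


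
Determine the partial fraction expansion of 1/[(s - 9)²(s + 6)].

Cover-up at s=-6: γ = 1/(-6 - 9)² = 1/225. Cover-up at s=9: β = 1/(9 + 6) = 1/15. Comparing s² coeff: α = -γ = -1/225
Result: (-1/225)/(s - 9) + (1/15)/(s - 9)² + (1/225)/(s + 6)


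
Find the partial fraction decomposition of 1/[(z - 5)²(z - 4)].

Cover-up at z=4: γ = 1/(4 - 5)² = 1. Cover-up at z=5: β = 1/(5 - 4) = 1. Comparing z² coeff: α = -γ = -1
Result: -1/(z - 5) + 1/(z - 5)² + 1/(z - 4)


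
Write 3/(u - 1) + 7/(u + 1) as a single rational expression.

Common denominator (u - 1)(u + 1). Numerator: 3(u + 1) + 7(u - 1) = (3u + 3) + (7u - 7) = 10u - 4
Result: (10u - 4)/[(u - 1)(u + 1)]


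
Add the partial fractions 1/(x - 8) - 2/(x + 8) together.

Common denominator (x - 8)(x + 8). Numerator: 1(x + 8) - 2(x - 8) = (x + 8) - (2x - 16) = -x + 24
Result: (-x + 24)/[(x - 8)(x + 8)]


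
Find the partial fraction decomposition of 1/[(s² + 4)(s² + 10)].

Coefficient matching gives A = C = 0, B = 1/(10-4) = 1/6, D = -B = -1/6
Result: (1/6)/(s² + 4) - (1/6)/(s² + 10)


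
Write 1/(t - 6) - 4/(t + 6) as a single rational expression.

Common denominator (t - 6)(t + 6). Numerator: 1(t + 6) - 4(t - 6) = (t + 6) - (4t - 24) = -3t + 30
Result: (-3t + 30)/[(t - 6)(t + 6)]


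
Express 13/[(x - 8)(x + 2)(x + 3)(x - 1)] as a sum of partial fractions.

Using Heaviside cover-up: (13/770)/(x - 8) + (13/30)/(x + 2) - (13/44)/(x + 3) - (13/84)/(x - 1)


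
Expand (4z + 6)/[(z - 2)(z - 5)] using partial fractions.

At z=2: P = (4·2 + 6)/(2 - 5) = -14/3. At z=5: Q = (4·5 + 6)/(5 - 2) = 26/3
Result: (-14/3)/(z - 2) + (26/3)/(z - 5)


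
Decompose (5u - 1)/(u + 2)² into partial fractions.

(5u - 1) = α(u + 2) + β. At u = -2: β = 5·(-2) - 1 = -11. Coeff of u: α = 5
Result: 5/(u + 2) - 11/(u + 2)²


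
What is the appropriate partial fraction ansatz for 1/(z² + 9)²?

Repeated quadratic factor: (αz + β)/(z² + 9) + (γz + δ)/(z² + 9)²


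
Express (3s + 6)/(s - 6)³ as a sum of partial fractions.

(3s + 6) = A(s - 6)² + B(s - 6) + C. At s = 6: C = 3·6 + 6 = 24. Coefficients: A = 0, B = 3
Result: 3/(s - 6)² + 24/(s - 6)³


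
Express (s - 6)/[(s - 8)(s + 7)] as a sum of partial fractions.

At s=8: A = (1·8 - 6)/(8 + 7) = 2/15. At s=-7: B = (1·(-7) - 6)/(-7 - 8) = 13/15
Result: (2/15)/(s - 8) + (13/15)/(s + 7)


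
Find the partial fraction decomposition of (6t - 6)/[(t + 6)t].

At t=-6: A = (6·(-6) - 6)/(-6 - 0) = 7. At t=0: B = (6·0 - 6)/(0 + 6) = -1
Result: 7/(t + 6) - 1/t


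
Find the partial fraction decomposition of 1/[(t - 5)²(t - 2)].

Cover-up at t=2: R = 1/(2 - 5)² = 1/9. Cover-up at t=5: Q = 1/(5 - 2) = 1/3. Comparing t² coeff: P = -R = -1/9
Result: (-1/9)/(t - 5) + (1/3)/(t - 5)² + (1/9)/(t - 2)


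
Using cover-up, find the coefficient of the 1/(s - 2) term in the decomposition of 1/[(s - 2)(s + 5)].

Cover (s - 2), set s=2: 1/((s + 5) at s=2) = 1/(7) = 1/7


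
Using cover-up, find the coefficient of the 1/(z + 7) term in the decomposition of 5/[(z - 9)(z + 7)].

Cover (z + 7), set z=-7: 5/((z - 9) at z=-7) = 5/(-16) = -5/16


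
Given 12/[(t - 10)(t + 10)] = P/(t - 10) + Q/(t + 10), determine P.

Cover-up at t = 10: P = 12/(10 + 10) = 12/20 = 3/5


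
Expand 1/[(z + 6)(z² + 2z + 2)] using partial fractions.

Cover-up at z = -6: A = 1/((-6)² + 2·(-6) + 2) = 1/26. Then B = -A = -1/26, C = -A·(2 - 6) = 2/13
Result: (1/26)/(z + 6) - ((1/26)z - 2/13)/(z² + 2z + 2)


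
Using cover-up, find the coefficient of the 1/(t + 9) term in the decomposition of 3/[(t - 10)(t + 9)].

Cover (t + 9), set t=-9: 3/((t - 10) at t=-9) = 3/(-19) = -3/19


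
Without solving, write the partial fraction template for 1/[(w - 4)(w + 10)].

Distinct linear factors: A/(w - 4) + B/(w + 10)


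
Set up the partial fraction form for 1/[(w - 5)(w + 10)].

Distinct linear factors: A/(w - 5) + B/(w + 10)


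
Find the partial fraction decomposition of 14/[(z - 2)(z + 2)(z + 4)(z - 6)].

Using Heaviside cover-up: (-7/48)/(z - 2) + (7/32)/(z + 2) - (7/60)/(z + 4) + (7/160)/(z - 6)


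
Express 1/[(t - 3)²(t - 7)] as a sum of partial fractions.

Cover-up at t=7: R = 1/(7 - 3)² = 1/16. Cover-up at t=3: Q = 1/(3 - 7) = -1/4. Comparing t² coeff: P = -R = -1/16
Result: (-1/16)/(t - 3) - (1/4)/(t - 3)² + (1/16)/(t - 7)


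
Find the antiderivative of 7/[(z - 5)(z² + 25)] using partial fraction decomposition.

Cover-up at z=5: α = 7/(5²+25) = 7/50. Coeff matching: β = -7/50, γ = -7/10. Decomposition: (7/50)/(z - 5) - ((7/50)z + 7/10)/(z² + 25). Integrate: linear → ln, quadratic → (1/2)ln + arctan: (7/50) ln|(z - 5)| - (7/100) ln(z² + 25) - (7/50) arctan(z/5) + C


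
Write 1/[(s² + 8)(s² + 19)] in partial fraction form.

Coefficient matching gives A = C = 0, B = 1/(19-8) = 1/11, D = -B = -1/11
Result: (1/11)/(s² + 8) - (1/11)/(s² + 19)


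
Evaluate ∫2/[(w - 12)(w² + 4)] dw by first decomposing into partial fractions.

Cover-up at w=12: P = 2/(12²+4) = 1/74. Coeff matching: Q = -1/74, R = -6/37. Decomposition: (1/74)/(w - 12) - ((1/74)w + 6/37)/(w² + 4). Integrate: linear → ln, quadratic → (1/2)ln + arctan: (1/74) ln|(w - 12)| - (1/148) ln(w² + 4) - (3/37) arctan(w/2) + C


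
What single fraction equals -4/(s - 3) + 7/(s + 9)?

Common denominator (s - 3)(s + 9). Numerator: -4(s + 9) + 7(s - 3) = (-4s - 36) + (7s - 21) = 3s - 57
Result: (3s - 57)/[(s - 3)(s + 9)]


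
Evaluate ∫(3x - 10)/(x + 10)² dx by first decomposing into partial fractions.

Decompose: α = 3, β = 3·(-10) - 10 = -40, so (3x - 10)/(x + 10)² = 3/(x + 10) - 40/(x + 10)². Integrate: ∫ α/(x + 10) dx = 3 ln|(x + 10)|; ∫ β/(x + 10)² dx = 40/(x + 10). Sum: 3 ln|(x + 10)| + 40/(x + 10) + C


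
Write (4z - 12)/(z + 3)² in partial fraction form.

(4z - 12) = P(z + 3) + Q. At z = -3: Q = 4·(-3) - 12 = -24. Coeff of z: P = 4
Result: 4/(z + 3) - 24/(z + 3)²


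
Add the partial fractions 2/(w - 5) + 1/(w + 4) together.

Common denominator (w - 5)(w + 4). Numerator: 2(w + 4) + 1(w - 5) = (2w + 8) + (w - 5) = 3w + 3
Result: (3w + 3)/[(w - 5)(w + 4)]


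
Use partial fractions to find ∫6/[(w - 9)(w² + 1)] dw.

Cover-up at w=9: α = 6/(9²+1) = 3/41. Coeff matching: β = -3/41, γ = -27/41. Decomposition: (3/41)/(w - 9) - ((3/41)w + 27/41)/(w² + 1). Integrate: linear → ln, quadratic → (1/2)ln + arctan: (3/41) ln|(w - 9)| - (3/82) ln(w² + 1) - (27/41) arctan(w) + C


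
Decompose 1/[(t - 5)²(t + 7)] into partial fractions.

Cover-up at t=-7: C = 1/(-7 - 5)² = 1/144. Cover-up at t=5: B = 1/(5 + 7) = 1/12. Comparing t² coeff: A = -C = -1/144
Result: (-1/144)/(t - 5) + (1/12)/(t - 5)² + (1/144)/(t + 7)


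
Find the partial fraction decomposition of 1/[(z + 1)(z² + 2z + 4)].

Cover-up at z = -1: α = 1/((-1)² + 2·(-1) + 4) = 1/3. Then β = -α = -1/3, γ = -α·(2 - 1) = -1/3
Result: (1/3)/(z + 1) - ((1/3)z + 1/3)/(z² + 2z + 4)


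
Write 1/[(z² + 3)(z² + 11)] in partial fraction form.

Coefficient matching gives A = C = 0, B = 1/(11-3) = 1/8, D = -B = -1/8
Result: (1/8)/(z² + 3) - (1/8)/(z² + 11)


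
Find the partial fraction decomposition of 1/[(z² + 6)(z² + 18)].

Coefficient matching gives P = R = 0, Q = 1/(18-6) = 1/12, S = -Q = -1/12
Result: (1/12)/(z² + 6) - (1/12)/(z² + 18)


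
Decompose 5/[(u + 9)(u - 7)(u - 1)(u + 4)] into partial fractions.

Using Heaviside cover-up: (-1/160)/(u + 9) + (5/1056)/(u - 7) - (1/60)/(u - 1) + (1/55)/(u + 4)


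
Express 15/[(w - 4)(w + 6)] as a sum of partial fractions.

15/(w - 4)(w + 6) = P/(w - 4) + Q/(w + 6). P = 15/(4 + 6) = 3/2, Q = 15/(-6 - 4) = -3/2
Result: (3/2)/(w - 4) - (3/2)/(w + 6)


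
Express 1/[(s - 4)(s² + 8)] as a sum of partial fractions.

Cover-up at s = 4: α = 1/(4² + 8) = 1/24. Then β = -α = -1/24, γ = -α·(0 + 4) = -1/6
Result: (1/24)/(s - 4) - ((1/24)s + 1/6)/(s² + 8)


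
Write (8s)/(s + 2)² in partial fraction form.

(8s) = P(s + 2) + Q. At s = -2: Q = 8·(-2) + 0 = -16. Coeff of s: P = 8
Result: 8/(s + 2) - 16/(s + 2)²


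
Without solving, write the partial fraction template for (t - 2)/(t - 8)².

Repeated linear factor: A/(t - 8) + B/(t - 8)²


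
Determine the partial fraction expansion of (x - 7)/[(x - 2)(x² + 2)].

At x=2: α = (1·2 - 7)/(2² + 2) = -5/6. β = -α = 5/6, γ = 1 - 2·α = 8/3
Result: (-5/6)/(x - 2) + ((5/6)x + 8/3)/(x² + 2)


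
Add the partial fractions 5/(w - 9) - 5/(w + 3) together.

Common denominator (w - 9)(w + 3). Numerator: 5(w + 3) - 5(w - 9) = (5w + 15) - (5w - 45) = 60
Result: (60)/[(w - 9)(w + 3)]


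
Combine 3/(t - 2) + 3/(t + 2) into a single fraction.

Common denominator (t - 2)(t + 2). Numerator: 3(t + 2) + 3(t - 2) = (3t + 6) + (3t - 6) = 6t
Result: (6t)/[(t - 2)(t + 2)]


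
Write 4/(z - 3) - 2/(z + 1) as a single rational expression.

Common denominator (z - 3)(z + 1). Numerator: 4(z + 1) - 2(z - 3) = (4z + 4) - (2z - 6) = 2z + 10
Result: (2z + 10)/[(z - 3)(z + 1)]


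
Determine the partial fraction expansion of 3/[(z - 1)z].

3/(z - 1)z = A/(z - 1) + B/z. A = 3/(1 - 0) = 3, B = 3/(0 - 1) = -3
Result: 3/(z - 1) - 3/z


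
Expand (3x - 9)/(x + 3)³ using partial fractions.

(3x - 9) = α(x + 3)² + β(x + 3) + γ. At x = -3: γ = 3·(-3) - 9 = -18. Coefficients: α = 0, β = 3
Result: 3/(x + 3)² - 18/(x + 3)³


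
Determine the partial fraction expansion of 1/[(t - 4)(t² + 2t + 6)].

Cover-up at t = 4: α = 1/(4² + 2·4 + 6) = 1/30. Then β = -α = -1/30, γ = -α·(2 + 4) = -1/5
Result: (1/30)/(t - 4) - ((1/30)t + 1/5)/(t² + 2t + 6)


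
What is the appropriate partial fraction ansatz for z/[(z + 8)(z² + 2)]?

Linear + irreducible quadratic: α/(z + 8) + (βz + γ)/(z² + 2)


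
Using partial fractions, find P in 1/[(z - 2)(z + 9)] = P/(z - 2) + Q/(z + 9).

Cover-up at z = 2: P = 1/(2 + 9) = 1/11


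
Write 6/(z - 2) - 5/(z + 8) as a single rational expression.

Common denominator (z - 2)(z + 8). Numerator: 6(z + 8) - 5(z - 2) = (6z + 48) - (5z - 10) = z + 58
Result: (z + 58)/[(z - 2)(z + 8)]


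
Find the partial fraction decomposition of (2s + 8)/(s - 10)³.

(2s + 8) = A(s - 10)² + B(s - 10) + C. At s = 10: C = 2·10 + 8 = 28. Coefficients: A = 0, B = 2
Result: 2/(s - 10)² + 28/(s - 10)³


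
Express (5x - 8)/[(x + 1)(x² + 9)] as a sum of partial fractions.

At x=-1: P = (5·(-1) - 8)/((-1)² + 9) = -13/10. Q = -P = 13/10, R = 5 - (-1)·P = 37/10
Result: (-13/10)/(x + 1) + ((13/10)x + 37/10)/(x² + 9)


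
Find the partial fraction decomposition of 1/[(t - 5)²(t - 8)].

Cover-up at t=8: C = 1/(8 - 5)² = 1/9. Cover-up at t=5: B = 1/(5 - 8) = -1/3. Comparing t² coeff: A = -C = -1/9
Result: (-1/9)/(t - 5) - (1/3)/(t - 5)² + (1/9)/(t - 8)


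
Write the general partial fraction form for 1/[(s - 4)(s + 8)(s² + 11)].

Two linear + quadratic: A/(s - 4) + B/(s + 8) + (Cs + D)/(s² + 11)


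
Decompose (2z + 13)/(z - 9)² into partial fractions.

(2z + 13) = α(z - 9) + β. At z = 9: β = 2·9 + 13 = 31. Coeff of z: α = 2
Result: 2/(z - 9) + 31/(z - 9)²


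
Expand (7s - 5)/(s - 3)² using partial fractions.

(7s - 5) = α(s - 3) + β. At s = 3: β = 7·3 - 5 = 16. Coeff of s: α = 7
Result: 7/(s - 3) + 16/(s - 3)²


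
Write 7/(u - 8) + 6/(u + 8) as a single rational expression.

Common denominator (u - 8)(u + 8). Numerator: 7(u + 8) + 6(u - 8) = (7u + 56) + (6u - 48) = 13u + 8
Result: (13u + 8)/[(u - 8)(u + 8)]


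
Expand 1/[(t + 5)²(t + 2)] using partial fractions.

Cover-up at t=-2: C = 1/(-2 + 5)² = 1/9. Cover-up at t=-5: B = 1/(-5 + 2) = -1/3. Comparing t² coeff: A = -C = -1/9
Result: (-1/9)/(t + 5) - (1/3)/(t + 5)² + (1/9)/(t + 2)


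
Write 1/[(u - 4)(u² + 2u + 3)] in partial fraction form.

Cover-up at u = 4: α = 1/(4² + 2·4 + 3) = 1/27. Then β = -α = -1/27, γ = -α·(2 + 4) = -2/9
Result: (1/27)/(u - 4) - ((1/27)u + 2/9)/(u² + 2u + 3)


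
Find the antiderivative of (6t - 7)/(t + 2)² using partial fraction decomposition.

Decompose: A = 6, B = 6·(-2) - 7 = -19, so (6t - 7)/(t + 2)² = 6/(t + 2) - 19/(t + 2)². Integrate: ∫ A/(t + 2) dt = 6 ln|(t + 2)|; ∫ B/(t + 2)² dt = 19/(t + 2). Sum: 6 ln|(t + 2)| + 19/(t + 2) + C


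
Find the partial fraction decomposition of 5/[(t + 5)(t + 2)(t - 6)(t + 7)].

Using Heaviside cover-up: (5/66)/(t + 5) - (1/24)/(t + 2) + (5/1144)/(t - 6) - (1/26)/(t + 7)


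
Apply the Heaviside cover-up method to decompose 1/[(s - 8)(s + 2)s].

Cover (s - 8), s=8: α = 1/[(8 + 2)(8 - 0)] = 1/80. Cover (s + 2), s=-2: β = 1/[(-2 - 8)(-2 - 0)] = 1/20. Cover s, s=0: γ = 1/[(0 - 8)(0 + 2)] = -1/16.
Result: (1/80)/(s - 8) + (1/20)/(s + 2) - (1/16)/s


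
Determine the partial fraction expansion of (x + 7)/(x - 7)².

(x + 7) = α(x - 7) + β. At x = 7: β = 1·7 + 7 = 14. Coeff of x: α = 1
Result: 1/(x - 7) + 14/(x - 7)²


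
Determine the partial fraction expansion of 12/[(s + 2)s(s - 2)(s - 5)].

Using Heaviside cover-up: (-3/14)/(s + 2) + (3/5)/s - (1/2)/(s - 2) + (4/35)/(s - 5)


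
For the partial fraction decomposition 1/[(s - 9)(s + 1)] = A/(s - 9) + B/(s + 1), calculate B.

Cover-up at s = -1: B = 1/(-1 - 9) = -1/10


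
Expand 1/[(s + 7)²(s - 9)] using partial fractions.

Cover-up at s=9: C = 1/(9 + 7)² = 1/256. Cover-up at s=-7: B = 1/(-7 - 9) = -1/16. Comparing s² coeff: A = -C = -1/256
Result: (-1/256)/(s + 7) - (1/16)/(s + 7)² + (1/256)/(s - 9)


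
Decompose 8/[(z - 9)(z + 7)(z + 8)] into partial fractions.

Using cover-up method: A = 1/34, B = -1/2, C = 8/17
Result: (1/34)/(z - 9) - (1/2)/(z + 7) + (8/17)/(z + 8)


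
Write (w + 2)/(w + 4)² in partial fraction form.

(w + 2) = α(w + 4) + β. At w = -4: β = 1·(-4) + 2 = -2. Coeff of w: α = 1
Result: 1/(w + 4) - 2/(w + 4)²


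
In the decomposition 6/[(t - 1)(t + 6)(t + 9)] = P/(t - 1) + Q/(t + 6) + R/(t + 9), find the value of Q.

Cover-up at t = -6: Q = 6/[(-6 - 1)(-6 + 9)] = 6/[(-7)(3)] = -6/21 = -2/7


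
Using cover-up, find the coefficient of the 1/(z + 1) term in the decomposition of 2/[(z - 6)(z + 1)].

Cover (z + 1), set z=-1: 2/((z - 6) at z=-1) = 2/(-7) = -2/7


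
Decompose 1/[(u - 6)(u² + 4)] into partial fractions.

Cover-up at u = 6: α = 1/(6² + 4) = 1/40. Then β = -α = -1/40, γ = -α·(0 + 6) = -3/20
Result: (1/40)/(u - 6) - ((1/40)u + 3/20)/(u² + 4)


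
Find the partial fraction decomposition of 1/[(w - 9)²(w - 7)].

Cover-up at w=7: R = 1/(7 - 9)² = 1/4. Cover-up at w=9: Q = 1/(9 - 7) = 1/2. Comparing w² coeff: P = -R = -1/4
Result: (-1/4)/(w - 9) + (1/2)/(w - 9)² + (1/4)/(w - 7)


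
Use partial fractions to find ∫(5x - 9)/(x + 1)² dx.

Decompose: P = 5, Q = 5·(-1) - 9 = -14, so (5x - 9)/(x + 1)² = 5/(x + 1) - 14/(x + 1)². Integrate: ∫ P/(x + 1) dx = 5 ln|(x + 1)|; ∫ Q/(x + 1)² dx = 14/(x + 1). Sum: 5 ln|(x + 1)| + 14/(x + 1) + C


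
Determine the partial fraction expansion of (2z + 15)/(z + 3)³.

(2z + 15) = α(z + 3)² + β(z + 3) + γ. At z = -3: γ = 2·(-3) + 15 = 9. Coefficients: α = 0, β = 2
Result: 2/(z + 3)² + 9/(z + 3)³


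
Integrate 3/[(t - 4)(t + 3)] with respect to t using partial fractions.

Decompose: 3/[(t - 4)(t + 3)] = (3/7)/(t - 4) - (3/7)/(t + 3). Integrate each term: (3/7) ln|(t - 4)| - (3/7) ln|(t + 3)| + C


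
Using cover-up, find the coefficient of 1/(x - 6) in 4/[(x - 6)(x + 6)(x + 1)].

Cover (x - 6), set x=6: 4/[(6 + 6)(6 + 1)] = 1/21


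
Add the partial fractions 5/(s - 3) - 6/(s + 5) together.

Common denominator (s - 3)(s + 5). Numerator: 5(s + 5) - 6(s - 3) = (5s + 25) - (6s - 18) = -s + 43
Result: (-s + 43)/[(s - 3)(s + 5)]


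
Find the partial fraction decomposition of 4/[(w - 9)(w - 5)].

4/(w - 9)(w - 5) = A/(w - 9) + B/(w - 5). A = 4/(9 - 5) = 1, B = 4/(5 - 9) = -1
Result: 1/(w - 9) - 1/(w - 5)


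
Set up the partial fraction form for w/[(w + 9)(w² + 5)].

Linear + irreducible quadratic: P/(w + 9) + (Qw + R)/(w² + 5)


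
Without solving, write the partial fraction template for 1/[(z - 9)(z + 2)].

Distinct linear factors: A/(z - 9) + B/(z + 2)


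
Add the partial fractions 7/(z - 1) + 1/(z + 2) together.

Common denominator (z - 1)(z + 2). Numerator: 7(z + 2) + 1(z - 1) = (7z + 14) + (z - 1) = 8z + 13
Result: (8z + 13)/[(z - 1)(z + 2)]


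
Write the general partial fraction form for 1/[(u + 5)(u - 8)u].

Three distinct linear factors: α/(u + 5) + β/(u - 8) + γ/u


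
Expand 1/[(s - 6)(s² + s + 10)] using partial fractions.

Cover-up at s = 6: P = 1/(6² + 1·6 + 10) = 1/52. Then Q = -P = -1/52, R = -P·(1 + 6) = -7/52
Result: (1/52)/(s - 6) - ((1/52)s + 7/52)/(s² + s + 10)


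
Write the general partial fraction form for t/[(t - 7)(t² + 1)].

Linear + irreducible quadratic: α/(t - 7) + (βt + γ)/(t² + 1)


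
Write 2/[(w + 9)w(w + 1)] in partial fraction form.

Using cover-up method: α = 1/36, β = 2/9, γ = -1/4
Result: (1/36)/(w + 9) + (2/9)/w - (1/4)/(w + 1)


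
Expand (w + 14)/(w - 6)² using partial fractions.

(w + 14) = A(w - 6) + B. At w = 6: B = 1·6 + 14 = 20. Coeff of w: A = 1
Result: 1/(w - 6) + 20/(w - 6)²


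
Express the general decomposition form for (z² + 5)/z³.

Repeated linear factor (power 3): A/z + B/z² + C/z³


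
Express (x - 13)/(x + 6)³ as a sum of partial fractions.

(x - 13) = P(x + 6)² + Q(x + 6) + R. At x = -6: R = 1·(-6) - 13 = -19. Coefficients: P = 0, Q = 1
Result: 1/(x + 6)² - 19/(x + 6)³


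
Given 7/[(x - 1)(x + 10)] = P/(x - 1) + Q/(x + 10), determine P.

Cover-up at x = 1: P = 7/(1 + 10) = 7/11


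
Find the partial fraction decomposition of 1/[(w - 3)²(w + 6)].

Cover-up at w=-6: R = 1/(-6 - 3)² = 1/81. Cover-up at w=3: Q = 1/(3 + 6) = 1/9. Comparing w² coeff: P = -R = -1/81
Result: (-1/81)/(w - 3) + (1/9)/(w - 3)² + (1/81)/(w + 6)


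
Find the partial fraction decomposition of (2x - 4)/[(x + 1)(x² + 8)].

At x=-1: A = (2·(-1) - 4)/((-1)² + 8) = -2/3. B = -A = 2/3, C = 2 - (-1)·A = 4/3
Result: (-2/3)/(x + 1) + ((2/3)x + 4/3)/(x² + 8)


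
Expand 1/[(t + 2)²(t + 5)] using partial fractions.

Cover-up at t=-5: C = 1/(-5 + 2)² = 1/9. Cover-up at t=-2: B = 1/(-2 + 5) = 1/3. Comparing t² coeff: A = -C = -1/9
Result: (-1/9)/(t + 2) + (1/3)/(t + 2)² + (1/9)/(t + 5)


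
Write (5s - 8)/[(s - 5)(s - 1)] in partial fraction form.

At s=5: α = (5·5 - 8)/(5 - 1) = 17/4. At s=1: β = (5·1 - 8)/(1 - 5) = 3/4
Result: (17/4)/(s - 5) + (3/4)/(s - 1)


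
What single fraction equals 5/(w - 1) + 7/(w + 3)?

Common denominator (w - 1)(w + 3). Numerator: 5(w + 3) + 7(w - 1) = (5w + 15) + (7w - 7) = 12w + 8
Result: (12w + 8)/[(w - 1)(w + 3)]
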